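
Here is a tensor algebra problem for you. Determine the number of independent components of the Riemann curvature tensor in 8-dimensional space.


The Riemann tensor in d dimensions has d^2(d^2 - 1)/12 independent components.
d = 8, so d^2 = 64
d^2 - 1 = 63
d^2(d^2 - 1) = 64 * 63 = 4032
Divide by 12: 4032 / 12 = 336

336


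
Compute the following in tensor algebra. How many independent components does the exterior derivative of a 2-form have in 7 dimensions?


The exterior derivative of a p-form is a (p+1)-form.
Its number of independent components is C(n, p+1).
n = 7, p+1 = 3
C(7, 3) = 35

35


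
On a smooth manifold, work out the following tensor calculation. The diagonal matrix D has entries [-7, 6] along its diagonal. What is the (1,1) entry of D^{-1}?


For a diagonal matrix, the inverse has entries (D^{-1})_{ii} = 1/d_{ii}.
The diagonal entries are: d_{11} = -7, d_{22} = 6
We need (D^{-1})_{11} = 1/d_{11} = 1/-7 = -1/7

-1/7


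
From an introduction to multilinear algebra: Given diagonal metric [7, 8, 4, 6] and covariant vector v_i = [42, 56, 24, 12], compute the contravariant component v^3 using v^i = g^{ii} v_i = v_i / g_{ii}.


To raise an index with a diagonal metric: v^i = v_i / g_{ii}.
For index 3: v_3 = 24, g_{33} = 4
v^3 = 24 / 4 = 6

6


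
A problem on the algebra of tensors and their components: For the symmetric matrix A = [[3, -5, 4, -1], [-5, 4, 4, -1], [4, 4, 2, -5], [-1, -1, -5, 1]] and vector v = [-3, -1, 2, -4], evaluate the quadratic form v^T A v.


First compute Av:
(Av)_1 = 3*-3 + -5*-1 + 4*2 + -1*-4 = 8
(Av)_2 = -5*-3 + 4*-1 + 4*2 + -1*-4 = 23
(Av)_3 = 4*-3 + 4*-1 + 2*2 + -5*-4 = 8
(Av)_4 = -1*-3 + -1*-1 + -5*2 + 1*-4 = -10
Av = [8, 23, 8, -10]
Then v^T (Av) = -3*8 + -1*23 + 2*8 + -4*-10
= -24 + -23 + 16 + 40 = 9

9


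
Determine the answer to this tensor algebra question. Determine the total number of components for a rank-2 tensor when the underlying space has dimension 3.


The number of components of a rank-r tensor in d dimensions is d^r.
Here d = 3 and r = 2.
3^2 = 9

9


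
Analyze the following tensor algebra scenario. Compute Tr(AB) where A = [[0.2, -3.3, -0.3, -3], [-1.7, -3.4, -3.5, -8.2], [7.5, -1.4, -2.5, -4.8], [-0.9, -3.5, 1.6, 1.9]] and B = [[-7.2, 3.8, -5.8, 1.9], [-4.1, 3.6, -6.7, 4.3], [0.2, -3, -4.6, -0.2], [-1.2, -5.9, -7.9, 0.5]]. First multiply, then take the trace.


Tr(AB) = sum_i (AB)_{ii} where (AB)_{ii} = sum_k A_{ik} B_{ki}.
(AB)_{11} = 0.2*-7.2 + -3.3*-4.1 + -0.3*0.2 + -3*-1.2 = 15.63
(AB)_{22} = -1.7*3.8 + -3.4*3.6 + -3.5*-3 + -8.2*-5.9 = 40.18
(AB)_{33} = 7.5*-5.8 + -1.4*-6.7 + -2.5*-4.6 + -4.8*-7.9 = 15.3
(AB)_{44} = -0.9*1.9 + -3.5*4.3 + 1.6*-0.2 + 1.9*0.5 = -16.13
Tr(AB) = 15.63 + 40.18 + 15.3 + -16.13 = 54.98

54.98


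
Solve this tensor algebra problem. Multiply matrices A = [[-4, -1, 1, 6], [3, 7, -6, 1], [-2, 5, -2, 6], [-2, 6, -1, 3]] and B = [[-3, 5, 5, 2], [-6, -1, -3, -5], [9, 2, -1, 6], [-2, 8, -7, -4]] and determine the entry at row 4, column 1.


(AB)_{ij} = sum_k A_{ik} B_{kj}.
For i=4, j=1:
A_{41} * B_{11} = -2 * -3 = 6
A_{42} * B_{21} = 6 * -6 = -36
A_{43} * B_{31} = -1 * 9 = -9
A_{44} * B_{41} = 3 * -2 = -6
Sum = 6 + -36 + -9 + -6 = -45

-45


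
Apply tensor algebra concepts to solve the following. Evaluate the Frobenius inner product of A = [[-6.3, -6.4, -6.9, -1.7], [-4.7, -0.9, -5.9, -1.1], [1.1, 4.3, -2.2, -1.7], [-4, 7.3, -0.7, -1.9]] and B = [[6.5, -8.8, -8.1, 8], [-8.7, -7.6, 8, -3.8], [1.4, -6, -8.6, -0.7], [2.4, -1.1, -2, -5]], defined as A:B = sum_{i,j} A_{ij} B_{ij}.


A:B = sum over all i,j of A_{ij} * B_{ij}.
Row 1: -6.3*6.5=-40.95, -6.4*-8.8=56.32, -6.9*-8.1=55.89, -1.7*8=-13.6 => row sum = 57.66
Row 2: -4.7*-8.7=40.89, -0.9*-7.6=6.84, -5.9*8=-47.2, -1.1*-3.8=4.18 => row sum = 4.71
Row 3: 1.1*1.4=1.54, 4.3*-6=-25.8, -2.2*-8.6=18.92, -1.7*-0.7=1.19 => row sum = -4.15
Row 4: -4*2.4=-9.6, 7.3*-1.1=-8.03, -0.7*-2=1.4, -1.9*-5=9.5 => row sum = -6.73
Total = 57.66 + 4.71 + -4.15 + -6.73 = 51.49

51.49


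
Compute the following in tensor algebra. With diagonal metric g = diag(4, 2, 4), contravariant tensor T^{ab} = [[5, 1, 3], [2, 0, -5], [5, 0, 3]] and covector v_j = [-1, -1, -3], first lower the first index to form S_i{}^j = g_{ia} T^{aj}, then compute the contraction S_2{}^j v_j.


Step 1: lower the first index. For a diagonal metric, g_{ia} T^{aj} = g_{ii} T^{ij} (no sum on i).
g_{22} = 2
S_2{}^1 = 2 * T^{21} = 2 * 2 = 4
S_2{}^2 = 2 * T^{22} = 2 * 0 = 0
S_2{}^3 = 2 * T^{23} = 2 * -5 = -10
Step 2: contract S_2{}^j with v_j.
S_2{}^1 * v_1 = 4 * -1 = -4
S_2{}^2 * v_2 = 0 * -1 = 0
S_2{}^3 * v_3 = -10 * -3 = 30
Result = -4 + 0 + 30 = 26

26


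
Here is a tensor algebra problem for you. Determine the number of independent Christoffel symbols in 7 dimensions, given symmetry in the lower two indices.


Christoffel symbols Gamma^k_{ij} are symmetric in i,j, so there are d * d(d+1)/2 independent symbols.
d = 7
d(d+1)/2 = 7 * 8 / 2 = 28
Total = 7 * 28 = 196

196


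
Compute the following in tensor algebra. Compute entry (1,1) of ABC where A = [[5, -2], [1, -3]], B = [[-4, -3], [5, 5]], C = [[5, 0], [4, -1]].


(ABC)_{11} = sum_m (AB)_{1m} C_{m1}. First compute row 1 of AB.
(AB)_{11} = 5*-4 + -2*5 = -30
(AB)_{12} = 5*-3 + -2*5 = -25
Now contract with column 1 of C:
(AB)_{11} * C_{11} = -30 * 5 = -150
(AB)_{12} * C_{21} = -25 * 4 = -100
(ABC)_{11} = -150 + -100 = -250

-250


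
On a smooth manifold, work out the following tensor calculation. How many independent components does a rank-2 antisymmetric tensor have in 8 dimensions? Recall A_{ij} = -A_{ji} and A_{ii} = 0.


An antisymmetric rank-2 tensor satisfies A_{ij} = -A_{ji}, so diagonal entries are zero.
The independent components are the upper-triangular entries: C(n, 2) = n(n-1)/2.
n = 8
C(8, 2) = 8 * 7 / 2 = 56 / 2 = 28

28


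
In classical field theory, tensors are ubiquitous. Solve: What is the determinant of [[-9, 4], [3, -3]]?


For a 2x2 matrix [[a, b], [c, d]], det = a*d - b*c.
a = -9, b = 4, c = 3, d = -3
a*d = -9 * -3 = 27
b*c = 4 * 3 = 12
det = 27 - 12 = 15

15


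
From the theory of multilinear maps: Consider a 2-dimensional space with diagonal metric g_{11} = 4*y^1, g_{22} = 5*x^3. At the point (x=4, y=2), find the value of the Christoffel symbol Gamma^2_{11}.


For a diagonal metric, Gamma^k_{ij} = (1/2) g^{kk} (dg_{ik}/dx_j + dg_{jk}/dx_i - dg_{ij}/dx_k).
The metric is diagonal, so g_{ab} = 0 for a != b.
At the given point: g_{11} = 8, g_{22} = 320
g^{22} = 1/320
dg_{12}/dx_1 = 0 (off-diagonal)
dg_{12}/dx_1 = 0 (off-diagonal)
dg_{11}/dx_2 = dg_{11}/dx_2 = 4
Numerator = 0 + 0 - 4 = -4
Gamma^2_{11} = -4 / (2 * 320) = -1/160

-1/160


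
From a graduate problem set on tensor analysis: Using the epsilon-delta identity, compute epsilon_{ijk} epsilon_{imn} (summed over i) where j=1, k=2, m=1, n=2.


Using the identity: epsilon_{ijk} epsilon_{imn} = delta_{jm} delta_{kn} - delta_{jn} delta_{km}.
delta_{11} = 1
delta_{22} = 1
delta_{12} = 0
delta_{21} = 0
Result = 1 * 1 - 0 * 0 = 1 - 0 = 1

1


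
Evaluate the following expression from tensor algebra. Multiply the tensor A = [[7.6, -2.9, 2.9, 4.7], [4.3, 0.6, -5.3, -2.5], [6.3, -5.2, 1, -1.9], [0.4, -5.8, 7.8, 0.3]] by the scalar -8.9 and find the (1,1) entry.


Scalar multiplication: (cA)_{ij} = c * A_{ij}.
c = -8.9
A_{11} = 7.6
(cA)_{11} = -8.9 * 7.6 = -67.64

-67.64


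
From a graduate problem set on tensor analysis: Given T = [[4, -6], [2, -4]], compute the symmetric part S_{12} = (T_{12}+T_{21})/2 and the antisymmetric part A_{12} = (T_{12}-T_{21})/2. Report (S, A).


T_{12} = -6
T_{21} = 2
S_{12} = (-6 + 2)/2 = -4/2 = -2
A_{12} = (-6 - 2)/2 = -8/2 = -4
Check: S + A = -2 + -4 = -6 = T_{12}.

(-2, -4)


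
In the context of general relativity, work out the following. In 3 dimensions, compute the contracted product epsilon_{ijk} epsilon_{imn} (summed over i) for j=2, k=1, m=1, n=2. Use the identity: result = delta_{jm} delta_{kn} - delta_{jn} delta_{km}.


Using the identity: epsilon_{ijk} epsilon_{imn} = delta_{jm} delta_{kn} - delta_{jn} delta_{km}.
delta_{21} = 0
delta_{12} = 0
delta_{22} = 1
delta_{11} = 1
Result = 0 * 0 - 1 * 1 = 0 - 1 = -1

-1


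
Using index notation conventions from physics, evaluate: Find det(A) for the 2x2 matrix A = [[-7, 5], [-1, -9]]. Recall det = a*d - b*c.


For a 2x2 matrix [[a, b], [c, d]], det = a*d - b*c.
a = -7, b = 5, c = -1, d = -9
a*d = -7 * -9 = 63
b*c = 5 * -1 = -5
det = 63 - -5 = 68

68


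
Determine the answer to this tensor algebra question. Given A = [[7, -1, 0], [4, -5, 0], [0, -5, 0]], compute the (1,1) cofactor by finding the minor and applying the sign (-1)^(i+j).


To find cofactor C_{11}, delete row 1 and column 1.
The resulting 2x2 submatrix is: [[-5, 0], [-5, 0]]
Minor M_{11} = -5*0 - 0*-5
  = 0 - 0 = 0
Sign = (-1)^(1+1) = (-1)^2 = 1
Cofactor C_{11} = 1 * 0 = 0

0


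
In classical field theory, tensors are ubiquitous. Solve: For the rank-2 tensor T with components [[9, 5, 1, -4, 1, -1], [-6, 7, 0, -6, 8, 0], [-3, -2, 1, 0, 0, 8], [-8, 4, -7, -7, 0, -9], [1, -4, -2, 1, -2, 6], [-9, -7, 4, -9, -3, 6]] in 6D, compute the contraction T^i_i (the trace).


The contraction (trace) of a rank-2 tensor is the sum of its diagonal elements.
Diagonal entries: A[1,1] = 9, A[2,2] = 7, A[3,3] = 1, A[4,4] = -7, A[5,5] = -2, A[6,6] = 6
Tr(A) = 9 + 7 + 1 + -7 + -2 + 6 = 14

14


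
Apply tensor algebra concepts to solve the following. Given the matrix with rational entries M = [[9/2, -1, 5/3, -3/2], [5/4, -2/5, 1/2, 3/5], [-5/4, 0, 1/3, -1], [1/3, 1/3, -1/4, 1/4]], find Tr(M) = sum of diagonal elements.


The trace is the sum of diagonal entries.
Diagonal: M[1,1] = 9/2, M[2,2] = -2/5, M[3,3] = 1/3, M[4,4] = 1/4
Tr(M) = 9/2 + -2/5 + 1/3 + 1/4
Computing step by step:
After adding M[1,1]: 9/2
After adding M[2,2]: 41/10
After adding M[3,3]: 133/30
After adding M[4,4]: 281/60
Tr(M) = 281/60

281/60


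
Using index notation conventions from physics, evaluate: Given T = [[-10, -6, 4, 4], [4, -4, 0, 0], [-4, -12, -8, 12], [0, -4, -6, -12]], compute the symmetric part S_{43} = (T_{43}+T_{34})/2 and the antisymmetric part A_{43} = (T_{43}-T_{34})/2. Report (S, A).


T_{43} = -6
T_{34} = 12
S_{43} = (-6 + 12)/2 = 6/2 = 3
A_{43} = (-6 - 12)/2 = -18/2 = -9
Check: S + A = 3 + -9 = -6 = T_{43}.

(3, -9)


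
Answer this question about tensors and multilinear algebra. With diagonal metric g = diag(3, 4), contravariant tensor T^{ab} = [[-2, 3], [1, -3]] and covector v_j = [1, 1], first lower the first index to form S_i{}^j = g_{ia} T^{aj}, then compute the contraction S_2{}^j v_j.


Step 1: lower the first index. For a diagonal metric, g_{ia} T^{aj} = g_{ii} T^{ij} (no sum on i).
g_{22} = 4
S_2{}^1 = 4 * T^{21} = 4 * 1 = 4
S_2{}^2 = 4 * T^{22} = 4 * -3 = -12
Step 2: contract S_2{}^j with v_j.
S_2{}^1 * v_1 = 4 * 1 = 4
S_2{}^2 * v_2 = -12 * 1 = -12
Result = 4 + -12 = -8

-8


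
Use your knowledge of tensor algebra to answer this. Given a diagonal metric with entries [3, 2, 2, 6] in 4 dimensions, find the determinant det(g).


For a diagonal metric, the determinant is the product of diagonal entries.
Diagonal entries: 3, 2, 2, 6
det(g) = 3 * 2 * 2 * 6 = 72

72


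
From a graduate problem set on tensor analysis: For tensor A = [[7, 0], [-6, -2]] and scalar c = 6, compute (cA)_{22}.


Scalar multiplication: (cA)_{ij} = c * A_{ij}.
c = 6
A_{22} = -2
(cA)_{22} = 6 * -2 = -12

-12


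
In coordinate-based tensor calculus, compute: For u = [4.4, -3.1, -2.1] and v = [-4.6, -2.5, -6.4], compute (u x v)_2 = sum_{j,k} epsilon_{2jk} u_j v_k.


(u x v)_2 = sum_{j,k} epsilon_{2jk} u_j v_k. Only permutations of (1,2,3) contribute; the two non-zero terms are:
eps_{213} u_1 v_3 = -1 * 4.4 * -6.4 = 28.16
eps_{231} u_3 v_1 = 1 * -2.1 * -4.6 = 9.66
(u x v)_2 = 37.82

37.82


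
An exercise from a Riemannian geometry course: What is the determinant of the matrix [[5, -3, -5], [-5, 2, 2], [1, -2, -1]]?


Expanding along the first row, det(A) = a11*M_11 - a12*M_12 + a13*M_13, where M_1j is the (1,j) minor.
Minor M_11 = 2*-1 - 2*-2 = 2
Minor M_12 = -5*-1 - 2*1 = 3
Minor M_13 = -5*-2 - 2*1 = 8
det = 5*(2) - -3*(3) + -5*(8)
    = 10 - -9 + -40
    = -21

-21


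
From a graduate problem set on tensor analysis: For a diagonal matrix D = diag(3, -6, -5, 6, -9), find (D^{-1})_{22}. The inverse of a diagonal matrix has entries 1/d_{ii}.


For a diagonal matrix, the inverse has entries (D^{-1})_{ii} = 1/d_{ii}.
The diagonal entries are: d_{11} = 3, d_{22} = -6, d_{33} = -5, d_{44} = 6, d_{55} = -9
We need (D^{-1})_{22} = 1/d_{22} = 1/-6 = -1/6

-1/6


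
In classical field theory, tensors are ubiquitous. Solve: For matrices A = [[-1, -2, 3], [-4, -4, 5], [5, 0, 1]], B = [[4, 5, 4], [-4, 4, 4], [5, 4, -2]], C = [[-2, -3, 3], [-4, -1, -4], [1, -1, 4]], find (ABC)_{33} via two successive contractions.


(ABC)_{33} = sum_m (AB)_{3m} C_{m3}. First compute row 3 of AB.
(AB)_{31} = 5*4 + 0*-4 + 1*5 = 25
(AB)_{32} = 5*5 + 0*4 + 1*4 = 29
(AB)_{33} = 5*4 + 0*4 + 1*-2 = 18
Now contract with column 3 of C:
(AB)_{31} * C_{13} = 25 * 3 = 75
(AB)_{32} * C_{23} = 29 * -4 = -116
(AB)_{33} * C_{33} = 18 * 4 = 72
(ABC)_{33} = 75 + -116 + 72 = 31

31


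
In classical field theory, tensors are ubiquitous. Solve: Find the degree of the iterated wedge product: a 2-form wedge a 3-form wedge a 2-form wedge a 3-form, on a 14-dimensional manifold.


The degree of a wedge product is the sum of the degrees of the individual forms.
Degrees: 2, 3, 2, 3
Total degree = 2 + 3 + 2 + 3 = 10

10


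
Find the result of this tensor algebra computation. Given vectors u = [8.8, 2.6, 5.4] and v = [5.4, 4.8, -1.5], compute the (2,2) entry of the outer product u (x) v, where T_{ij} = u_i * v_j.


The outer product entry T_{ij} = u_i * v_j.
We need i=2, j=2.
u_2 = 2.6, v_2 = 4.8
T_{2,2} = 2.6 * 4.8 = 12.48

12.48


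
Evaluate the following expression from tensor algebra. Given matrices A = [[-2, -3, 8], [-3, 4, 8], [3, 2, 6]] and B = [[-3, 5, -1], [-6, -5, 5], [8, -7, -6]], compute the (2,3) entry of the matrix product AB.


(AB)_{ij} = sum_k A_{ik} B_{kj}.
For i=2, j=3:
A_{21} * B_{13} = -3 * -1 = 3
A_{22} * B_{23} = 4 * 5 = 20
A_{23} * B_{33} = 8 * -6 = -48
Sum = 3 + 20 + -48 = -25

-25


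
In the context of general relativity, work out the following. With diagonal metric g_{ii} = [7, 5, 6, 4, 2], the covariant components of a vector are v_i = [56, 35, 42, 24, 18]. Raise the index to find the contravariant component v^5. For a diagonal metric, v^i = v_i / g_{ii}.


To raise an index with a diagonal metric: v^i = v_i / g_{ii}.
For index 5: v_5 = 18, g_{55} = 2
v^5 = 18 / 2 = 9

9


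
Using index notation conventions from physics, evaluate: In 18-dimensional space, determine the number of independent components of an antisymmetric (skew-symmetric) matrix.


An antisymmetric rank-2 tensor satisfies A_{ij} = -A_{ji}, so diagonal entries are zero.
The independent components are the upper-triangular entries: C(n, 2) = n(n-1)/2.
n = 18
C(18, 2) = 18 * 17 / 2 = 306 / 2 = 153

153


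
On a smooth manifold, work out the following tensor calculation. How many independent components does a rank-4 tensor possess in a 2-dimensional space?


The number of components of a rank-r tensor in d dimensions is d^r.
Here d = 2 and r = 4.
2^4 = 16

16


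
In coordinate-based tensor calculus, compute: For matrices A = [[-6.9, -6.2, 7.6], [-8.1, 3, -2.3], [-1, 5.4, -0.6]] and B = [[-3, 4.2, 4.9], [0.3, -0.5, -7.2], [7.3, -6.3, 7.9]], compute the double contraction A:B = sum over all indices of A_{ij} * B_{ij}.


A:B = sum over all i,j of A_{ij} * B_{ij}.
Row 1: -6.9*-3=20.7, -6.2*4.2=-26.04, 7.6*4.9=37.24 => row sum = 31.9
Row 2: -8.1*0.3=-2.43, 3*-0.5=-1.5, -2.3*-7.2=16.56 => row sum = 12.63
Row 3: -1*7.3=-7.3, 5.4*-6.3=-34.02, -0.6*7.9=-4.74 => row sum = -46.06
Total = 31.9 + 12.63 + -46.06 = -1.53

-1.53


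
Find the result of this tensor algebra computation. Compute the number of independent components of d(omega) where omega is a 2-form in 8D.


The exterior derivative of a p-form is a (p+1)-form.
Its number of independent components is C(n, p+1).
n = 8, p+1 = 3
C(8, 3) = 56

56


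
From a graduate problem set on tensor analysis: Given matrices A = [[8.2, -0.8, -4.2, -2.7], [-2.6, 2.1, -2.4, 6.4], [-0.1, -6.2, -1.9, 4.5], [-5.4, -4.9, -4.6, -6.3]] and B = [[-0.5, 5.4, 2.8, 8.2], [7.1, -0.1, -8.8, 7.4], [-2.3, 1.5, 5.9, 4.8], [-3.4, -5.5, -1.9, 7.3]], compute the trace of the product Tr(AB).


Tr(AB) = sum_i (AB)_{ii} where (AB)_{ii} = sum_k A_{ik} B_{ki}.
(AB)_{11} = 8.2*-0.5 + -0.8*7.1 + -4.2*-2.3 + -2.7*-3.4 = 9.06
(AB)_{22} = -2.6*5.4 + 2.1*-0.1 + -2.4*1.5 + 6.4*-5.5 = -53.05
(AB)_{33} = -0.1*2.8 + -6.2*-8.8 + -1.9*5.9 + 4.5*-1.9 = 34.52
(AB)_{44} = -5.4*8.2 + -4.9*7.4 + -4.6*4.8 + -6.3*7.3 = -148.61
Tr(AB) = 9.06 + -53.05 + 34.52 + -148.61 = -158.08

-158.08


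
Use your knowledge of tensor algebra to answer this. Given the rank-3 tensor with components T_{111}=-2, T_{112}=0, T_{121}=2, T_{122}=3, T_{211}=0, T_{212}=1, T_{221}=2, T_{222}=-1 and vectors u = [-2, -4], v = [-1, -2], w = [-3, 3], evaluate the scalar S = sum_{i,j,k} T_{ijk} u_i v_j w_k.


S = sum over i,j,k of T_{ijk} u_i v_j w_k. Expanding all 8 terms:
T_{111}*u_1*v_1*w_1 = -2*-2*-1*-3 = 12  (running total: 12)
T_{112}*u_1*v_1*w_2 = 0*-2*-1*3 = 0  (running total: 12)
T_{121}*u_1*v_2*w_1 = 2*-2*-2*-3 = -24  (running total: -12)
T_{122}*u_1*v_2*w_2 = 3*-2*-2*3 = 36  (running total: 24)
T_{211}*u_2*v_1*w_1 = 0*-4*-1*-3 = 0  (running total: 24)
T_{212}*u_2*v_1*w_2 = 1*-4*-1*3 = 12  (running total: 36)
T_{221}*u_2*v_2*w_1 = 2*-4*-2*-3 = -48  (running total: -12)
T_{222}*u_2*v_2*w_2 = -1*-4*-2*3 = -24  (running total: -36)
S = -36

-36


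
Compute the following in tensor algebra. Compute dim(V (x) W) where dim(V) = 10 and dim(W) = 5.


The dimension of a tensor product is the product of dimensions.
dim(V) = 10, dim(W) = 5
dim(V (x) W) = 10 * 5 = 50

50


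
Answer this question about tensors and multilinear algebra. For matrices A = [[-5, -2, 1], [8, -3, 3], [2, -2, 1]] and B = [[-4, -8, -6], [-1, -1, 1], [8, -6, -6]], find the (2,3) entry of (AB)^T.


(AB)^T_{ij} = (AB)_{ji} = sum_k A_{jk} B_{ki}.
For i=2, j=3 we need (AB)_{32}:
A_{31} * B_{12} = 2 * -8 = -16
A_{32} * B_{22} = -2 * -1 = 2
A_{33} * B_{32} = 1 * -6 = -6
Sum = -16 + 2 + -6 = -20

-20


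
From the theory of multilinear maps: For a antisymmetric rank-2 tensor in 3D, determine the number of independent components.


A antisymmetric rank-2 tensor in d dimensions has d(d-1)/2 independent components.
d = 3
d(d-1)/2 = 3 * 2 / 2 = 6 / 2 = 3

3


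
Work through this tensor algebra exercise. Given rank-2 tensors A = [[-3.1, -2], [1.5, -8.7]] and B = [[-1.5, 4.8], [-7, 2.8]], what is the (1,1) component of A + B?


Tensor addition is component-wise: (A + B)_{ij} = A_{ij} + B_{ij}.
A_{11} = -3.1
B_{11} = -1.5
(A + B)_{11} = -3.1 + -1.5 = -4.6

-4.6


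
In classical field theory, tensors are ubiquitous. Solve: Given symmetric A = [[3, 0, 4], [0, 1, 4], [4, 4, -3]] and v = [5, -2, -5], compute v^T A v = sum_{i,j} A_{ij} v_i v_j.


First compute Av:
(Av)_1 = 3*5 + 0*-2 + 4*-5 = -5
(Av)_2 = 0*5 + 1*-2 + 4*-5 = -22
(Av)_3 = 4*5 + 4*-2 + -3*-5 = 27
Av = [-5, -22, 27]
Then v^T (Av) = 5*-5 + -2*-22 + -5*27
= -25 + 44 + -135 = -116

-116


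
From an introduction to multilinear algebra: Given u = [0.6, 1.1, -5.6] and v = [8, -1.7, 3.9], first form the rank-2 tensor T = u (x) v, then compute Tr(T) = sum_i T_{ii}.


The outer product gives T_{ij} = u_i v_j.
The trace (contraction) is Tr(T) = sum_i T_{ii} = sum_i u_i v_i.
Diagonal entries:
T_{11} = u_1 * v_1 = 0.6 * 8 = 4.8
T_{22} = u_2 * v_2 = 1.1 * -1.7 = -1.87
T_{33} = u_3 * v_3 = -5.6 * 3.9 = -21.84
Tr(T) = 4.8 + -1.87 + -21.84 = -18.91

-18.91


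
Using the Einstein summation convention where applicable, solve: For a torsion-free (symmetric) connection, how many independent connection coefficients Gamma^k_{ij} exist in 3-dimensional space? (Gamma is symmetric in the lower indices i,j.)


Christoffel symbols Gamma^k_{ij} are symmetric in i,j, so there are d * d(d+1)/2 independent symbols.
d = 3
d(d+1)/2 = 3 * 4 / 2 = 6
Total = 3 * 6 = 18

18


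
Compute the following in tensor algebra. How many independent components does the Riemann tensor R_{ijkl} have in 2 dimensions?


The Riemann tensor in d dimensions has d^2(d^2 - 1)/12 independent components.
d = 2, so d^2 = 4
d^2 - 1 = 3
d^2(d^2 - 1) = 4 * 3 = 12
Divide by 12: 12 / 12 = 1

1


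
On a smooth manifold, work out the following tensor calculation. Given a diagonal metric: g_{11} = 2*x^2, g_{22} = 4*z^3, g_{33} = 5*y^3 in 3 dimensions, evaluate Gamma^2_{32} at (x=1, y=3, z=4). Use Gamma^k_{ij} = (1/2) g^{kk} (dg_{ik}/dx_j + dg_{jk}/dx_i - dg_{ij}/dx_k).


For a diagonal metric, Gamma^k_{ij} = (1/2) g^{kk} (dg_{ik}/dx_j + dg_{jk}/dx_i - dg_{ij}/dx_k).
The metric is diagonal, so g_{ab} = 0 for a != b.
At the given point: g_{11} = 2, g_{22} = 256, g_{33} = 135
g^{22} = 1/256
dg_{32}/dx_2 = 0 (off-diagonal)
dg_{22}/dx_3 = dg_{22}/dx_3 = 192
dg_{32}/dx_2 = 0 (off-diagonal)
Numerator = 0 + 192 - 0 = 192
Gamma^2_{32} = 192 / (2 * 256) = 3/8

3/8


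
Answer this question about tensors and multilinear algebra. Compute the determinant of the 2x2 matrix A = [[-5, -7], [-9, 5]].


For a 2x2 matrix [[a, b], [c, d]], det = a*d - b*c.
a = -5, b = -7, c = -9, d = 5
a*d = -5 * 5 = -25
b*c = -7 * -9 = 63
det = -25 - 63 = -88

-88


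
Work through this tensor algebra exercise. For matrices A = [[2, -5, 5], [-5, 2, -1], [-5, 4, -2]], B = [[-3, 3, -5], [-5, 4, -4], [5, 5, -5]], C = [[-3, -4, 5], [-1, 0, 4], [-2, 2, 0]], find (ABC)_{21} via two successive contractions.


(ABC)_{21} = sum_m (AB)_{2m} C_{m1}. First compute row 2 of AB.
(AB)_{21} = -5*-3 + 2*-5 + -1*5 = 0
(AB)_{22} = -5*3 + 2*4 + -1*5 = -12
(AB)_{23} = -5*-5 + 2*-4 + -1*-5 = 22
Now contract with column 1 of C:
(AB)_{21} * C_{11} = 0 * -3 = 0
(AB)_{22} * C_{21} = -12 * -1 = 12
(AB)_{23} * C_{31} = 22 * -2 = -44
(ABC)_{21} = 0 + 12 + -44 = -32

-32


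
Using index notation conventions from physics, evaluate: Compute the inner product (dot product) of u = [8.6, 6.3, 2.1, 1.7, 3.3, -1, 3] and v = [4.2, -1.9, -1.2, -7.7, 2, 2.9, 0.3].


The inner product u . v = sum of u_i * v_i.
Term-by-term: 8.6 * 4.2, 6.3 * -1.9, 2.1 * -1.2, 1.7 * -7.7, 3.3 * 2, -1 * 2.9, 3 * 0.3
Products: 36.12, -11.97, -2.52, -13.09, 6.6, -2.9, 0.9
Sum = 36.12 + -11.97 + -2.52 + -13.09 + 6.6 + -2.9 + 0.9 = 13.14

13.14


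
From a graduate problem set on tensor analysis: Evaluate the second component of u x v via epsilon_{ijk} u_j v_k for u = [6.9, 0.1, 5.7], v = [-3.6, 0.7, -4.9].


(u x v)_2 = sum_{j,k} epsilon_{2jk} u_j v_k. Only permutations of (1,2,3) contribute; the two non-zero terms are:
eps_{213} u_1 v_3 = -1 * 6.9 * -4.9 = 33.81
eps_{231} u_3 v_1 = 1 * 5.7 * -3.6 = -20.52
(u x v)_2 = 13.29

13.29


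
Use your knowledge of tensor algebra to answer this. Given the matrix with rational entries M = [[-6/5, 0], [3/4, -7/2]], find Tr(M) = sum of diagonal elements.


The trace is the sum of diagonal entries.
Diagonal: M[1,1] = -6/5, M[2,2] = -7/2
Tr(M) = -6/5 + -7/2
Computing step by step:
After adding M[1,1]: -6/5
After adding M[2,2]: -47/10
Tr(M) = -47/10

-47/10


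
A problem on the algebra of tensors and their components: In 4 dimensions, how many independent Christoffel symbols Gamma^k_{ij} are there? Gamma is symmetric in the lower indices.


Christoffel symbols Gamma^k_{ij} are symmetric in i,j, so there are d * d(d+1)/2 independent symbols.
d = 4
d(d+1)/2 = 4 * 5 / 2 = 10
Total = 4 * 10 = 40

40


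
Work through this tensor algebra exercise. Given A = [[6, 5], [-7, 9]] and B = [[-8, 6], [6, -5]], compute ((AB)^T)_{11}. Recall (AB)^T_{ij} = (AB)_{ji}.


(AB)^T_{ij} = (AB)_{ji} = sum_k A_{jk} B_{ki}.
For i=1, j=1 we need (AB)_{11}:
A_{11} * B_{11} = 6 * -8 = -48
A_{12} * B_{21} = 5 * 6 = 30
Sum = -48 + 30 = -18

-18


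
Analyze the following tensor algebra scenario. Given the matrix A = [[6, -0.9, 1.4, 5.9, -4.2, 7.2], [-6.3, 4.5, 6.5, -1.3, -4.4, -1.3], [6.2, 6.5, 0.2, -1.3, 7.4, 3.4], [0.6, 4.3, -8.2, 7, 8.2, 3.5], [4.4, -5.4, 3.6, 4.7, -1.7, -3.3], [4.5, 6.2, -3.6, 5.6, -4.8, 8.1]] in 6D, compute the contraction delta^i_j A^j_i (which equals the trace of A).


The contraction (trace) of a rank-2 tensor is the sum of its diagonal elements.
Diagonal entries: A[1,1] = 6, A[2,2] = 4.5, A[3,3] = 0.2, A[4,4] = 7, A[5,5] = -1.7, A[6,6] = 8.1
Tr(A) = 6 + 4.5 + 0.2 + 7 + -1.7 + 8.1 = 24.1

24.1


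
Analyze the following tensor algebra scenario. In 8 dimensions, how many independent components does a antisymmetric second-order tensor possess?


A antisymmetric rank-2 tensor in d dimensions has d(d-1)/2 independent components.
d = 8
d(d-1)/2 = 8 * 7 / 2 = 56 / 2 = 28

28


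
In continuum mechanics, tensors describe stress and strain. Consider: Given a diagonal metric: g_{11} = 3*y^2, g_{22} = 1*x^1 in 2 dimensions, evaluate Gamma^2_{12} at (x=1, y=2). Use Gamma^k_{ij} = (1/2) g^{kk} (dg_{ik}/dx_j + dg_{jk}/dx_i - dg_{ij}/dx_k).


For a diagonal metric, Gamma^k_{ij} = (1/2) g^{kk} (dg_{ik}/dx_j + dg_{jk}/dx_i - dg_{ij}/dx_k).
The metric is diagonal, so g_{ab} = 0 for a != b.
At the given point: g_{11} = 12, g_{22} = 1
g^{22} = 1/1
dg_{12}/dx_2 = 0 (off-diagonal)
dg_{22}/dx_1 = dg_{22}/dx_1 = 1
dg_{12}/dx_2 = 0 (off-diagonal)
Numerator = 0 + 1 - 0 = 1
Gamma^2_{12} = 1 / (2 * 1) = 1/2

1/2


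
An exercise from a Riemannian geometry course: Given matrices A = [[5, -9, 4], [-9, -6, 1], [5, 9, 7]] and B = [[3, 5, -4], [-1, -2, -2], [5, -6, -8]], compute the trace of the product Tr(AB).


Tr(AB) = sum_i (AB)_{ii} where (AB)_{ii} = sum_k A_{ik} B_{ki}.
(AB)_{11} = 5*3 + -9*-1 + 4*5 = 44
(AB)_{22} = -9*5 + -6*-2 + 1*-6 = -39
(AB)_{33} = 5*-4 + 9*-2 + 7*-8 = -94
Tr(AB) = 44 + -39 + -94 = -89

-89


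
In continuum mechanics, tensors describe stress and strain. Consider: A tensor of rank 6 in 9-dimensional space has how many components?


The number of components of a rank-r tensor in d dimensions is d^r.
Here d = 9 and r = 6.
9^6 = 531441

531441


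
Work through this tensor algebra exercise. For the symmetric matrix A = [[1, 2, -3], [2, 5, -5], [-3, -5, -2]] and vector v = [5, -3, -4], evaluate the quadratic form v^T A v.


First compute Av:
(Av)_1 = 1*5 + 2*-3 + -3*-4 = 11
(Av)_2 = 2*5 + 5*-3 + -5*-4 = 15
(Av)_3 = -3*5 + -5*-3 + -2*-4 = 8
Av = [11, 15, 8]
Then v^T (Av) = 5*11 + -3*15 + -4*8
= 55 + -45 + -32 = -22

-22


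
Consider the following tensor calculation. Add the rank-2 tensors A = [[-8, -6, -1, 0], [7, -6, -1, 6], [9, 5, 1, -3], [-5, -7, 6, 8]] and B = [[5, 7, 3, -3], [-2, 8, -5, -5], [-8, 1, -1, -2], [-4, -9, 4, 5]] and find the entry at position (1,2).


Tensor addition is component-wise: (A + B)_{ij} = A_{ij} + B_{ij}.
A_{12} = -6
B_{12} = 7
(A + B)_{12} = -6 + 7 = 1

1


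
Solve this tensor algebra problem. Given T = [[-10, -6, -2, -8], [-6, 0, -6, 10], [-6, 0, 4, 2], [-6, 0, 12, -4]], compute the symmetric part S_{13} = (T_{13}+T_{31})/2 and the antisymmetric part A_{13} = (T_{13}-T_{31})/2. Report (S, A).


T_{13} = -2
T_{31} = -6
S_{13} = (-2 + -6)/2 = -8/2 = -4
A_{13} = (-2 - -6)/2 = 4/2 = 2
Check: S + A = -4 + 2 = -2 = T_{13}.

(-4, 2)


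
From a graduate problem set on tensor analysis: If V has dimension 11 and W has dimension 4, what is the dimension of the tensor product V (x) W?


The dimension of a tensor product is the product of dimensions.
dim(V) = 11, dim(W) = 4
dim(V (x) W) = 11 * 4 = 44

44


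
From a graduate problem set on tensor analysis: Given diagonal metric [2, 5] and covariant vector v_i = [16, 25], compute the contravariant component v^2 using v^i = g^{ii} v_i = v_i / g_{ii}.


To raise an index with a diagonal metric: v^i = v_i / g_{ii}.
For index 2: v_2 = 25, g_{22} = 5
v^2 = 25 / 5 = 5

5


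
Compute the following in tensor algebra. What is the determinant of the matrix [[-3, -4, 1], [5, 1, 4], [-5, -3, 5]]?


Expanding along the first row, det(A) = a11*M_11 - a12*M_12 + a13*M_13, where M_1j is the (1,j) minor.
Minor M_11 = 1*5 - 4*-3 = 17
Minor M_12 = 5*5 - 4*-5 = 45
Minor M_13 = 5*-3 - 1*-5 = -10
det = -3*(17) - -4*(45) + 1*(-10)
    = -51 - -180 + -10
    = 119

119


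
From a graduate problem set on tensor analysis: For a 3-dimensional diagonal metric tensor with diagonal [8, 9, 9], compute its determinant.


For a diagonal metric, the determinant is the product of diagonal entries.
Diagonal entries: 8, 9, 9
det(g) = 8 * 9 * 9 = 648

648


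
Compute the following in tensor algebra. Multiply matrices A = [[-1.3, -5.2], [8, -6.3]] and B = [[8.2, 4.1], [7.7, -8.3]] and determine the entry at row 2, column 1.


(AB)_{ij} = sum_k A_{ik} B_{kj}.
For i=2, j=1:
A_{21} * B_{11} = 8 * 8.2 = 65.6
A_{22} * B_{21} = -6.3 * 7.7 = -48.51
Sum = 65.6 + -48.51 = 17.09

17.09


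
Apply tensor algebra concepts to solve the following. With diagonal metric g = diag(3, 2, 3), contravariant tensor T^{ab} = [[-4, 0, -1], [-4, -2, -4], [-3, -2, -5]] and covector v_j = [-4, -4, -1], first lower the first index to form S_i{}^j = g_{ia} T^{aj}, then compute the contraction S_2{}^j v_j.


Step 1: lower the first index. For a diagonal metric, g_{ia} T^{aj} = g_{ii} T^{ij} (no sum on i).
g_{22} = 2
S_2{}^1 = 2 * T^{21} = 2 * -4 = -8
S_2{}^2 = 2 * T^{22} = 2 * -2 = -4
S_2{}^3 = 2 * T^{23} = 2 * -4 = -8
Step 2: contract S_2{}^j with v_j.
S_2{}^1 * v_1 = -8 * -4 = 32
S_2{}^2 * v_2 = -4 * -4 = 16
S_2{}^3 * v_3 = -8 * -1 = 8
Result = 32 + 16 + 8 = 56

56


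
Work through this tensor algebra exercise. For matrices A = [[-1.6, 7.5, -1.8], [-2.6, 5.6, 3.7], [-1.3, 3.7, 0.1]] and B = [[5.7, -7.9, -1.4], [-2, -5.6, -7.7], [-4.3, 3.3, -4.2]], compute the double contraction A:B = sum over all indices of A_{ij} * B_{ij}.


A:B = sum over all i,j of A_{ij} * B_{ij}.
Row 1: -1.6*5.7=-9.12, 7.5*-7.9=-59.25, -1.8*-1.4=2.52 => row sum = -65.85
Row 2: -2.6*-2=5.2, 5.6*-5.6=-31.36, 3.7*-7.7=-28.49 => row sum = -54.65
Row 3: -1.3*-4.3=5.59, 3.7*3.3=12.21, 0.1*-4.2=-0.42 => row sum = 17.38
Total = -65.85 + -54.65 + 17.38 = -103.12

-103.12


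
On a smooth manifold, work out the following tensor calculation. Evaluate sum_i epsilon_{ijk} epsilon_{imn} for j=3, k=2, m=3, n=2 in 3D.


Using the identity: epsilon_{ijk} epsilon_{imn} = delta_{jm} delta_{kn} - delta_{jn} delta_{km}.
delta_{33} = 1
delta_{22} = 1
delta_{32} = 0
delta_{23} = 0
Result = 1 * 1 - 0 * 0 = 1 - 0 = 1

1


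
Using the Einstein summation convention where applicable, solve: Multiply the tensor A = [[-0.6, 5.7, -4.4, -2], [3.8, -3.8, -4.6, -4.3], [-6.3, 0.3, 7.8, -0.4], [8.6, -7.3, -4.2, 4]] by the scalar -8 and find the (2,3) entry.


Scalar multiplication: (cA)_{ij} = c * A_{ij}.
c = -8
A_{23} = -4.6
(cA)_{23} = -8 * -4.6 = 36.8

36.8


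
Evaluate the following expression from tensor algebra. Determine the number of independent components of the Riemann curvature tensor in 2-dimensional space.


The Riemann tensor in d dimensions has d^2(d^2 - 1)/12 independent components.
d = 2, so d^2 = 4
d^2 - 1 = 3
d^2(d^2 - 1) = 4 * 3 = 12
Divide by 12: 12 / 12 = 1

1


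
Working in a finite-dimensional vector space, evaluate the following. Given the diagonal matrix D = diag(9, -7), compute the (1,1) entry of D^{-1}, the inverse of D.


For a diagonal matrix, the inverse has entries (D^{-1})_{ii} = 1/d_{ii}.
The diagonal entries are: d_{11} = 9, d_{22} = -7
We need (D^{-1})_{11} = 1/d_{11} = 1/9 = 1/9

1/9


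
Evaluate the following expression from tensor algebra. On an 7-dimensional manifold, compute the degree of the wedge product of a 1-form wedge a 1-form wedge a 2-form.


The degree of a wedge product is the sum of the degrees of the individual forms.
Degrees: 1, 1, 2
Total degree = 1 + 1 + 2 = 4

4


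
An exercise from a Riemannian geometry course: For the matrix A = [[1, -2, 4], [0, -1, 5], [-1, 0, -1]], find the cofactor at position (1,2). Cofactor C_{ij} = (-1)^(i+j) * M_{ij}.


To find cofactor C_{12}, delete row 1 and column 2.
The resulting 2x2 submatrix is: [[0, 5], [-1, -1]]
Minor M_{12} = 0*-1 - 5*-1
  = 0 - -5 = 5
Sign = (-1)^(1+2) = (-1)^3 = -1
Cofactor C_{12} = -1 * 5 = -5

-5


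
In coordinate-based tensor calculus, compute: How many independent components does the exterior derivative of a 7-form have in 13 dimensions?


The exterior derivative of a p-form is a (p+1)-form.
Its number of independent components is C(n, p+1).
n = 13, p+1 = 8
C(13, 8) = 1287

1287


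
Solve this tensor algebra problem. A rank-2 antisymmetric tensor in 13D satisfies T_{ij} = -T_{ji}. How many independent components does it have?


An antisymmetric rank-2 tensor satisfies A_{ij} = -A_{ji}, so diagonal entries are zero.
The independent components are the upper-triangular entries: C(n, 2) = n(n-1)/2.
n = 13
C(13, 2) = 13 * 12 / 2 = 156 / 2 = 78

78


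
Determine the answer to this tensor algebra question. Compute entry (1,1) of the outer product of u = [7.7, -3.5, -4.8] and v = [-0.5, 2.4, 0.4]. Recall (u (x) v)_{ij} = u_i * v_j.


The outer product entry T_{ij} = u_i * v_j.
We need i=1, j=1.
u_1 = 7.7, v_1 = -0.5
T_{1,1} = 7.7 * -0.5 = -3.85

-3.85


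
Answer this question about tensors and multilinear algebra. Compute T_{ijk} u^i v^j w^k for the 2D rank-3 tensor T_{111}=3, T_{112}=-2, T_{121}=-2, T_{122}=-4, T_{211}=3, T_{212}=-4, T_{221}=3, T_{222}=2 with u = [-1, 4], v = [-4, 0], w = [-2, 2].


S = sum over i,j,k of T_{ijk} u_i v_j w_k. Expanding all 8 terms:
T_{111}*u_1*v_1*w_1 = 3*-1*-4*-2 = -24  (running total: -24)
T_{112}*u_1*v_1*w_2 = -2*-1*-4*2 = -16  (running total: -40)
T_{121}*u_1*v_2*w_1 = -2*-1*0*-2 = 0  (running total: -40)
T_{122}*u_1*v_2*w_2 = -4*-1*0*2 = 0  (running total: -40)
T_{211}*u_2*v_1*w_1 = 3*4*-4*-2 = 96  (running total: 56)
T_{212}*u_2*v_1*w_2 = -4*4*-4*2 = 128  (running total: 184)
T_{221}*u_2*v_2*w_1 = 3*4*0*-2 = 0  (running total: 184)
T_{222}*u_2*v_2*w_2 = 2*4*0*2 = 0  (running total: 184)
S = 184

184


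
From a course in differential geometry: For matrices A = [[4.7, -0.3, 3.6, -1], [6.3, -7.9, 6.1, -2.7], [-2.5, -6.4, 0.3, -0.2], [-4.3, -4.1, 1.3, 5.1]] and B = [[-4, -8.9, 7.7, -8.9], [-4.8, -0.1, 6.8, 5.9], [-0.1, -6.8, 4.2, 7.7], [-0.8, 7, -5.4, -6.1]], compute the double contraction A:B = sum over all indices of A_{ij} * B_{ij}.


A:B = sum over all i,j of A_{ij} * B_{ij}.
Row 1: 4.7*-4=-18.8, -0.3*-8.9=2.67, 3.6*7.7=27.72, -1*-8.9=8.9 => row sum = 20.49
Row 2: 6.3*-4.8=-30.24, -7.9*-0.1=0.79, 6.1*6.8=41.48, -2.7*5.9=-15.93 => row sum = -3.9
Row 3: -2.5*-0.1=0.25, -6.4*-6.8=43.52, 0.3*4.2=1.26, -0.2*7.7=-1.54 => row sum = 43.49
Row 4: -4.3*-0.8=3.44, -4.1*7=-28.7, 1.3*-5.4=-7.02, 5.1*-6.1=-31.11 => row sum = -63.39
Total = 20.49 + -3.9 + 43.49 + -63.39 = -3.31

-3.31


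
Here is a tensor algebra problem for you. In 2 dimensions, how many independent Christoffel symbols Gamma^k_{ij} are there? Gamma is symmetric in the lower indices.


Christoffel symbols Gamma^k_{ij} are symmetric in i,j, so there are d * d(d+1)/2 independent symbols.
d = 2
d(d+1)/2 = 2 * 3 / 2 = 3
Total = 2 * 3 = 6

6


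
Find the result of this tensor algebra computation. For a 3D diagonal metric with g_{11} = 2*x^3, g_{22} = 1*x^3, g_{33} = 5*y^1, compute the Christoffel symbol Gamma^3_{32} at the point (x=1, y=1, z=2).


For a diagonal metric, Gamma^k_{ij} = (1/2) g^{kk} (dg_{ik}/dx_j + dg_{jk}/dx_i - dg_{ij}/dx_k).
The metric is diagonal, so g_{ab} = 0 for a != b.
At the given point: g_{11} = 2, g_{22} = 1, g_{33} = 5
g^{33} = 1/5
dg_{33}/dx_2 = dg_{33}/dx_2 = 5
dg_{23}/dx_3 = 0 (off-diagonal)
dg_{32}/dx_3 = 0 (off-diagonal)
Numerator = 5 + 0 - 0 = 5
Gamma^3_{32} = 5 / (2 * 5) = 1/2

1/2


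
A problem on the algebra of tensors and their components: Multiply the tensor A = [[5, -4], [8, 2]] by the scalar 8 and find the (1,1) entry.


Scalar multiplication: (cA)_{ij} = c * A_{ij}.
c = 8
A_{11} = 5
(cA)_{11} = 8 * 5 = 40

40


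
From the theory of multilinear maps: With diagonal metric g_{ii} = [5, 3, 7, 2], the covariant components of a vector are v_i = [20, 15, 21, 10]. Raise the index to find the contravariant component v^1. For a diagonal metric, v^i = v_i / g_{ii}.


To raise an index with a diagonal metric: v^i = v_i / g_{ii}.
For index 1: v_1 = 20, g_{11} = 5
v^1 = 20 / 5 = 4

4


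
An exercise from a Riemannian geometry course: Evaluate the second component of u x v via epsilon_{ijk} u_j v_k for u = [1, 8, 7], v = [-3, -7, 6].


(u x v)_2 = sum_{j,k} epsilon_{2jk} u_j v_k. Only permutations of (1,2,3) contribute; the two non-zero terms are:
eps_{213} u_1 v_3 = -1 * 1 * 6 = -6
eps_{231} u_3 v_1 = 1 * 7 * -3 = -21
(u x v)_2 = -27

-27


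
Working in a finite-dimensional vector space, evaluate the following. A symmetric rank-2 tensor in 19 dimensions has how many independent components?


A symmetric rank-2 tensor in d dimensions has d(d+1)/2 independent components.
d = 19
d(d+1)/2 = 19 * 20 / 2 = 380 / 2 = 190

190


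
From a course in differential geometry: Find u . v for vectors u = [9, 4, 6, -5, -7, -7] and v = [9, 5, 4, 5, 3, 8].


The inner product u . v = sum of u_i * v_i.
Term-by-term: 9 * 9, 4 * 5, 6 * 4, -5 * 5, -7 * 3, -7 * 8
Products: 81, 20, 24, -25, -21, -56
Sum = 81 + 20 + 24 + -25 + -21 + -56 = 23

23


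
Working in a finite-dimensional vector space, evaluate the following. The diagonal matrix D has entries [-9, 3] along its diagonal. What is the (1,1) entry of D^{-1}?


For a diagonal matrix, the inverse has entries (D^{-1})_{ii} = 1/d_{ii}.
The diagonal entries are: d_{11} = -9, d_{22} = 3
We need (D^{-1})_{11} = 1/d_{11} = 1/-9 = -1/9

-1/9


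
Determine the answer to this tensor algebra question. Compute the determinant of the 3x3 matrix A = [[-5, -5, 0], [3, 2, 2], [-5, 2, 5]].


Expanding along the first row, det(A) = a11*M_11 - a12*M_12 + a13*M_13, where M_1j is the (1,j) minor.
Minor M_11 = 2*5 - 2*2 = 6
Minor M_12 = 3*5 - 2*-5 = 25
Minor M_13 = 3*2 - 2*-5 = 16
det = -5*(6) - -5*(25) + 0*(16)
    = -30 - -125 + 0
    = 95

95


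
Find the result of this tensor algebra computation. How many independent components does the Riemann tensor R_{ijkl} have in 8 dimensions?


The Riemann tensor in d dimensions has d^2(d^2 - 1)/12 independent components.
d = 8, so d^2 = 64
d^2 - 1 = 63
d^2(d^2 - 1) = 64 * 63 = 4032
Divide by 12: 4032 / 12 = 336

336


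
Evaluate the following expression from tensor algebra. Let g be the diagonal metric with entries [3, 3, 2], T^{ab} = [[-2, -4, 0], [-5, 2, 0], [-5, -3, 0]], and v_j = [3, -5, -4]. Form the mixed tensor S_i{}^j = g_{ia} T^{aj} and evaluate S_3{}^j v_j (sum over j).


Step 1: lower the first index. For a diagonal metric, g_{ia} T^{aj} = g_{ii} T^{ij} (no sum on i).
g_{33} = 2
S_3{}^1 = 2 * T^{31} = 2 * -5 = -10
S_3{}^2 = 2 * T^{32} = 2 * -3 = -6
S_3{}^3 = 2 * T^{33} = 2 * 0 = 0
Step 2: contract S_3{}^j with v_j.
S_3{}^1 * v_1 = -10 * 3 = -30
S_3{}^2 * v_2 = -6 * -5 = 30
S_3{}^3 * v_3 = 0 * -4 = 0
Result = -30 + 30 + 0 = 0

0


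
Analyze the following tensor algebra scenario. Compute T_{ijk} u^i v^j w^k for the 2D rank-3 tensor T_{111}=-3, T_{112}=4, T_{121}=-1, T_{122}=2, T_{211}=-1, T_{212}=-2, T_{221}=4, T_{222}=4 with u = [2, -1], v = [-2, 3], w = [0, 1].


S = sum over i,j,k of T_{ijk} u_i v_j w_k. Expanding all 8 terms:
T_{111}*u_1*v_1*w_1 = -3*2*-2*0 = 0  (running total: 0)
T_{112}*u_1*v_1*w_2 = 4*2*-2*1 = -16  (running total: -16)
T_{121}*u_1*v_2*w_1 = -1*2*3*0 = 0  (running total: -16)
T_{122}*u_1*v_2*w_2 = 2*2*3*1 = 12  (running total: -4)
T_{211}*u_2*v_1*w_1 = -1*-1*-2*0 = 0  (running total: -4)
T_{212}*u_2*v_1*w_2 = -2*-1*-2*1 = -4  (running total: -8)
T_{221}*u_2*v_2*w_1 = 4*-1*3*0 = 0  (running total: -8)
T_{222}*u_2*v_2*w_2 = 4*-1*3*1 = -12  (running total: -20)
S = -20

-20


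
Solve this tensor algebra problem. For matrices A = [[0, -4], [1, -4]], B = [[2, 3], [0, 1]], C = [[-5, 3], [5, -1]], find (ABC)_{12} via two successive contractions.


(ABC)_{12} = sum_m (AB)_{1m} C_{m2}. First compute row 1 of AB.
(AB)_{11} = 0*2 + -4*0 = 0
(AB)_{12} = 0*3 + -4*1 = -4
Now contract with column 2 of C:
(AB)_{11} * C_{12} = 0 * 3 = 0
(AB)_{12} * C_{22} = -4 * -1 = 4
(ABC)_{12} = 0 + 4 = 4

4
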